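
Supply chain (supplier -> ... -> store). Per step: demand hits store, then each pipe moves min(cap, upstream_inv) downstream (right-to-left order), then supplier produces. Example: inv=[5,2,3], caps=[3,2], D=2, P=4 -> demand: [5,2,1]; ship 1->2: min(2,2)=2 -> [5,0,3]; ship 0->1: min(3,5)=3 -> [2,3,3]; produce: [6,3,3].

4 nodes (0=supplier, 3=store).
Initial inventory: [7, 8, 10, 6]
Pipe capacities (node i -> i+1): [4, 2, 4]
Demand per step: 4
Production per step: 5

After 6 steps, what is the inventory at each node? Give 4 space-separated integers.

Step 1: demand=4,sold=4 ship[2->3]=4 ship[1->2]=2 ship[0->1]=4 prod=5 -> inv=[8 10 8 6]
Step 2: demand=4,sold=4 ship[2->3]=4 ship[1->2]=2 ship[0->1]=4 prod=5 -> inv=[9 12 6 6]
Step 3: demand=4,sold=4 ship[2->3]=4 ship[1->2]=2 ship[0->1]=4 prod=5 -> inv=[10 14 4 6]
Step 4: demand=4,sold=4 ship[2->3]=4 ship[1->2]=2 ship[0->1]=4 prod=5 -> inv=[11 16 2 6]
Step 5: demand=4,sold=4 ship[2->3]=2 ship[1->2]=2 ship[0->1]=4 prod=5 -> inv=[12 18 2 4]
Step 6: demand=4,sold=4 ship[2->3]=2 ship[1->2]=2 ship[0->1]=4 prod=5 -> inv=[13 20 2 2]

13 20 2 2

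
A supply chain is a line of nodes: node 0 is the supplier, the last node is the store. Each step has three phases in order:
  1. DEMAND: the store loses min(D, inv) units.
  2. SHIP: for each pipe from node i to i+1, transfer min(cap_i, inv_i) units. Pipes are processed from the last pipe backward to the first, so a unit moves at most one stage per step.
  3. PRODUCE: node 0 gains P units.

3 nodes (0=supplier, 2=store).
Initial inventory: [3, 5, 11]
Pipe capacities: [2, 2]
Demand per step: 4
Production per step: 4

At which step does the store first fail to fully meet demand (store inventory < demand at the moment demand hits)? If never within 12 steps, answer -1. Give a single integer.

Step 1: demand=4,sold=4 ship[1->2]=2 ship[0->1]=2 prod=4 -> [5 5 9]
Step 2: demand=4,sold=4 ship[1->2]=2 ship[0->1]=2 prod=4 -> [7 5 7]
Step 3: demand=4,sold=4 ship[1->2]=2 ship[0->1]=2 prod=4 -> [9 5 5]
Step 4: demand=4,sold=4 ship[1->2]=2 ship[0->1]=2 prod=4 -> [11 5 3]
Step 5: demand=4,sold=3 ship[1->2]=2 ship[0->1]=2 prod=4 -> [13 5 2]
Step 6: demand=4,sold=2 ship[1->2]=2 ship[0->1]=2 prod=4 -> [15 5 2]
Step 7: demand=4,sold=2 ship[1->2]=2 ship[0->1]=2 prod=4 -> [17 5 2]
Step 8: demand=4,sold=2 ship[1->2]=2 ship[0->1]=2 prod=4 -> [19 5 2]
Step 9: demand=4,sold=2 ship[1->2]=2 ship[0->1]=2 prod=4 -> [21 5 2]
Step 10: demand=4,sold=2 ship[1->2]=2 ship[0->1]=2 prod=4 -> [23 5 2]
Step 11: demand=4,sold=2 ship[1->2]=2 ship[0->1]=2 prod=4 -> [25 5 2]
Step 12: demand=4,sold=2 ship[1->2]=2 ship[0->1]=2 prod=4 -> [27 5 2]
First stockout at step 5

5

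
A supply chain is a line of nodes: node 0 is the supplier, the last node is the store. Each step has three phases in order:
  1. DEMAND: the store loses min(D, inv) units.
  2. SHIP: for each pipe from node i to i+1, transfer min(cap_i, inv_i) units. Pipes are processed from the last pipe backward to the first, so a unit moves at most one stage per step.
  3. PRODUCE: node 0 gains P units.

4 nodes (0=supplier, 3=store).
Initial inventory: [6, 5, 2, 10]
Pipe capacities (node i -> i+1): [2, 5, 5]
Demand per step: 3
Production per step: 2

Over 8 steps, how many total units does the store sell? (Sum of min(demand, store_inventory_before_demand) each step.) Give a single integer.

Answer: 24

Derivation:
Step 1: sold=3 (running total=3) -> [6 2 5 9]
Step 2: sold=3 (running total=6) -> [6 2 2 11]
Step 3: sold=3 (running total=9) -> [6 2 2 10]
Step 4: sold=3 (running total=12) -> [6 2 2 9]
Step 5: sold=3 (running total=15) -> [6 2 2 8]
Step 6: sold=3 (running total=18) -> [6 2 2 7]
Step 7: sold=3 (running total=21) -> [6 2 2 6]
Step 8: sold=3 (running total=24) -> [6 2 2 5]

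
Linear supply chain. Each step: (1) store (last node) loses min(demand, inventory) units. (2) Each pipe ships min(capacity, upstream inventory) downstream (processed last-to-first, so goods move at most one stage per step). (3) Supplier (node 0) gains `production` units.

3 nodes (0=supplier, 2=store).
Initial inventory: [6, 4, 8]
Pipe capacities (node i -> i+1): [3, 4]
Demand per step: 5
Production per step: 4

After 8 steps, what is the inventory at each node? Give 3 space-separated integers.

Step 1: demand=5,sold=5 ship[1->2]=4 ship[0->1]=3 prod=4 -> inv=[7 3 7]
Step 2: demand=5,sold=5 ship[1->2]=3 ship[0->1]=3 prod=4 -> inv=[8 3 5]
Step 3: demand=5,sold=5 ship[1->2]=3 ship[0->1]=3 prod=4 -> inv=[9 3 3]
Step 4: demand=5,sold=3 ship[1->2]=3 ship[0->1]=3 prod=4 -> inv=[10 3 3]
Step 5: demand=5,sold=3 ship[1->2]=3 ship[0->1]=3 prod=4 -> inv=[11 3 3]
Step 6: demand=5,sold=3 ship[1->2]=3 ship[0->1]=3 prod=4 -> inv=[12 3 3]
Step 7: demand=5,sold=3 ship[1->2]=3 ship[0->1]=3 prod=4 -> inv=[13 3 3]
Step 8: demand=5,sold=3 ship[1->2]=3 ship[0->1]=3 prod=4 -> inv=[14 3 3]

14 3 3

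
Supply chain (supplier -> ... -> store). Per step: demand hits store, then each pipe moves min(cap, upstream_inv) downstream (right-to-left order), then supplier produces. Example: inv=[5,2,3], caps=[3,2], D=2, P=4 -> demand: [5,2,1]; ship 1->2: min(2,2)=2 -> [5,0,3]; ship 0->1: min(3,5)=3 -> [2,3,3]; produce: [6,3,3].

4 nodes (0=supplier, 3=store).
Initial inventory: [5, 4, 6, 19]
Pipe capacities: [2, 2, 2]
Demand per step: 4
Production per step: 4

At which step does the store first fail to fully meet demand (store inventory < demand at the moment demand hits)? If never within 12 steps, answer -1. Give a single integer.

Step 1: demand=4,sold=4 ship[2->3]=2 ship[1->2]=2 ship[0->1]=2 prod=4 -> [7 4 6 17]
Step 2: demand=4,sold=4 ship[2->3]=2 ship[1->2]=2 ship[0->1]=2 prod=4 -> [9 4 6 15]
Step 3: demand=4,sold=4 ship[2->3]=2 ship[1->2]=2 ship[0->1]=2 prod=4 -> [11 4 6 13]
Step 4: demand=4,sold=4 ship[2->3]=2 ship[1->2]=2 ship[0->1]=2 prod=4 -> [13 4 6 11]
Step 5: demand=4,sold=4 ship[2->3]=2 ship[1->2]=2 ship[0->1]=2 prod=4 -> [15 4 6 9]
Step 6: demand=4,sold=4 ship[2->3]=2 ship[1->2]=2 ship[0->1]=2 prod=4 -> [17 4 6 7]
Step 7: demand=4,sold=4 ship[2->3]=2 ship[1->2]=2 ship[0->1]=2 prod=4 -> [19 4 6 5]
Step 8: demand=4,sold=4 ship[2->3]=2 ship[1->2]=2 ship[0->1]=2 prod=4 -> [21 4 6 3]
Step 9: demand=4,sold=3 ship[2->3]=2 ship[1->2]=2 ship[0->1]=2 prod=4 -> [23 4 6 2]
Step 10: demand=4,sold=2 ship[2->3]=2 ship[1->2]=2 ship[0->1]=2 prod=4 -> [25 4 6 2]
Step 11: demand=4,sold=2 ship[2->3]=2 ship[1->2]=2 ship[0->1]=2 prod=4 -> [27 4 6 2]
Step 12: demand=4,sold=2 ship[2->3]=2 ship[1->2]=2 ship[0->1]=2 prod=4 -> [29 4 6 2]
First stockout at step 9

9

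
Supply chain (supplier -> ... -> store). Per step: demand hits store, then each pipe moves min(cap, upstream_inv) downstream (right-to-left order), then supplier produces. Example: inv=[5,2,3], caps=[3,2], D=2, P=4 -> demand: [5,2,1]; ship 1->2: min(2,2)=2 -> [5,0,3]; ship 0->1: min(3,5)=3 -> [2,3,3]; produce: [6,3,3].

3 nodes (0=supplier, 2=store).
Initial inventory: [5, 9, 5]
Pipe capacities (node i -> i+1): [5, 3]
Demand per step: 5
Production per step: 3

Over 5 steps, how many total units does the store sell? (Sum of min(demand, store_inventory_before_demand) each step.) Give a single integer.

Step 1: sold=5 (running total=5) -> [3 11 3]
Step 2: sold=3 (running total=8) -> [3 11 3]
Step 3: sold=3 (running total=11) -> [3 11 3]
Step 4: sold=3 (running total=14) -> [3 11 3]
Step 5: sold=3 (running total=17) -> [3 11 3]

Answer: 17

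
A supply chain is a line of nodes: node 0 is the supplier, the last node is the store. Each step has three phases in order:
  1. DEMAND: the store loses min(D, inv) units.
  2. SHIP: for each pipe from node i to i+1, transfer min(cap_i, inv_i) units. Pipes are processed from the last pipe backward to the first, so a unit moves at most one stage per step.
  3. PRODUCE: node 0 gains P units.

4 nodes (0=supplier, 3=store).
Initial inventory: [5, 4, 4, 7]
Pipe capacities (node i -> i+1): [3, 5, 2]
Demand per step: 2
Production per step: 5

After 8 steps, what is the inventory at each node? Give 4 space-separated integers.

Step 1: demand=2,sold=2 ship[2->3]=2 ship[1->2]=4 ship[0->1]=3 prod=5 -> inv=[7 3 6 7]
Step 2: demand=2,sold=2 ship[2->3]=2 ship[1->2]=3 ship[0->1]=3 prod=5 -> inv=[9 3 7 7]
Step 3: demand=2,sold=2 ship[2->3]=2 ship[1->2]=3 ship[0->1]=3 prod=5 -> inv=[11 3 8 7]
Step 4: demand=2,sold=2 ship[2->3]=2 ship[1->2]=3 ship[0->1]=3 prod=5 -> inv=[13 3 9 7]
Step 5: demand=2,sold=2 ship[2->3]=2 ship[1->2]=3 ship[0->1]=3 prod=5 -> inv=[15 3 10 7]
Step 6: demand=2,sold=2 ship[2->3]=2 ship[1->2]=3 ship[0->1]=3 prod=5 -> inv=[17 3 11 7]
Step 7: demand=2,sold=2 ship[2->3]=2 ship[1->2]=3 ship[0->1]=3 prod=5 -> inv=[19 3 12 7]
Step 8: demand=2,sold=2 ship[2->3]=2 ship[1->2]=3 ship[0->1]=3 prod=5 -> inv=[21 3 13 7]

21 3 13 7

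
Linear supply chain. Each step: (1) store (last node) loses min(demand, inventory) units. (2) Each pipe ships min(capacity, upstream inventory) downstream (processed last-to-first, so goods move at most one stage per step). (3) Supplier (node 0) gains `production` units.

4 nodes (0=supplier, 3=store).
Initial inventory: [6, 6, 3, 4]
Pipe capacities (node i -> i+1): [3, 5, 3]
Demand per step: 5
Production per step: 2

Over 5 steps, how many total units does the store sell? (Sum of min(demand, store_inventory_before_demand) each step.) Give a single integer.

Answer: 16

Derivation:
Step 1: sold=4 (running total=4) -> [5 4 5 3]
Step 2: sold=3 (running total=7) -> [4 3 6 3]
Step 3: sold=3 (running total=10) -> [3 3 6 3]
Step 4: sold=3 (running total=13) -> [2 3 6 3]
Step 5: sold=3 (running total=16) -> [2 2 6 3]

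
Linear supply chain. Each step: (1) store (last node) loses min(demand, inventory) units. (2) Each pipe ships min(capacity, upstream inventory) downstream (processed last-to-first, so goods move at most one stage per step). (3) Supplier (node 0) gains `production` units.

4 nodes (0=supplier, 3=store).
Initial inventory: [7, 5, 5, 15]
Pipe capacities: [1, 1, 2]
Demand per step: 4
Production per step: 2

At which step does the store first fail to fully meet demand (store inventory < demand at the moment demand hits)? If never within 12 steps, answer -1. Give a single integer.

Step 1: demand=4,sold=4 ship[2->3]=2 ship[1->2]=1 ship[0->1]=1 prod=2 -> [8 5 4 13]
Step 2: demand=4,sold=4 ship[2->3]=2 ship[1->2]=1 ship[0->1]=1 prod=2 -> [9 5 3 11]
Step 3: demand=4,sold=4 ship[2->3]=2 ship[1->2]=1 ship[0->1]=1 prod=2 -> [10 5 2 9]
Step 4: demand=4,sold=4 ship[2->3]=2 ship[1->2]=1 ship[0->1]=1 prod=2 -> [11 5 1 7]
Step 5: demand=4,sold=4 ship[2->3]=1 ship[1->2]=1 ship[0->1]=1 prod=2 -> [12 5 1 4]
Step 6: demand=4,sold=4 ship[2->3]=1 ship[1->2]=1 ship[0->1]=1 prod=2 -> [13 5 1 1]
Step 7: demand=4,sold=1 ship[2->3]=1 ship[1->2]=1 ship[0->1]=1 prod=2 -> [14 5 1 1]
Step 8: demand=4,sold=1 ship[2->3]=1 ship[1->2]=1 ship[0->1]=1 prod=2 -> [15 5 1 1]
Step 9: demand=4,sold=1 ship[2->3]=1 ship[1->2]=1 ship[0->1]=1 prod=2 -> [16 5 1 1]
Step 10: demand=4,sold=1 ship[2->3]=1 ship[1->2]=1 ship[0->1]=1 prod=2 -> [17 5 1 1]
Step 11: demand=4,sold=1 ship[2->3]=1 ship[1->2]=1 ship[0->1]=1 prod=2 -> [18 5 1 1]
Step 12: demand=4,sold=1 ship[2->3]=1 ship[1->2]=1 ship[0->1]=1 prod=2 -> [19 5 1 1]
First stockout at step 7

7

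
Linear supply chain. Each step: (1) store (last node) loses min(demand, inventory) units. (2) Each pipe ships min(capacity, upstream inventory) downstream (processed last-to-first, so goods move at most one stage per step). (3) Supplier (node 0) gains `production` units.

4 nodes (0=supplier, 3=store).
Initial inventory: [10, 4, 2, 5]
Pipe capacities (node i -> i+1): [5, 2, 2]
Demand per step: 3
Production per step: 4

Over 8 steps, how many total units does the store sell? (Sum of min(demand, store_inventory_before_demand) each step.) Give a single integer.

Step 1: sold=3 (running total=3) -> [9 7 2 4]
Step 2: sold=3 (running total=6) -> [8 10 2 3]
Step 3: sold=3 (running total=9) -> [7 13 2 2]
Step 4: sold=2 (running total=11) -> [6 16 2 2]
Step 5: sold=2 (running total=13) -> [5 19 2 2]
Step 6: sold=2 (running total=15) -> [4 22 2 2]
Step 7: sold=2 (running total=17) -> [4 24 2 2]
Step 8: sold=2 (running total=19) -> [4 26 2 2]

Answer: 19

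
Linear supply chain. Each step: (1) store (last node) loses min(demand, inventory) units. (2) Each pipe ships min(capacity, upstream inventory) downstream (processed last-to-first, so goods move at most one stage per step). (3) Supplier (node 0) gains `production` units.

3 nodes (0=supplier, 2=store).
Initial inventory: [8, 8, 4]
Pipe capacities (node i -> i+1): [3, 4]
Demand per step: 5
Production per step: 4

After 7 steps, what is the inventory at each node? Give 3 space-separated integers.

Step 1: demand=5,sold=4 ship[1->2]=4 ship[0->1]=3 prod=4 -> inv=[9 7 4]
Step 2: demand=5,sold=4 ship[1->2]=4 ship[0->1]=3 prod=4 -> inv=[10 6 4]
Step 3: demand=5,sold=4 ship[1->2]=4 ship[0->1]=3 prod=4 -> inv=[11 5 4]
Step 4: demand=5,sold=4 ship[1->2]=4 ship[0->1]=3 prod=4 -> inv=[12 4 4]
Step 5: demand=5,sold=4 ship[1->2]=4 ship[0->1]=3 prod=4 -> inv=[13 3 4]
Step 6: demand=5,sold=4 ship[1->2]=3 ship[0->1]=3 prod=4 -> inv=[14 3 3]
Step 7: demand=5,sold=3 ship[1->2]=3 ship[0->1]=3 prod=4 -> inv=[15 3 3]

15 3 3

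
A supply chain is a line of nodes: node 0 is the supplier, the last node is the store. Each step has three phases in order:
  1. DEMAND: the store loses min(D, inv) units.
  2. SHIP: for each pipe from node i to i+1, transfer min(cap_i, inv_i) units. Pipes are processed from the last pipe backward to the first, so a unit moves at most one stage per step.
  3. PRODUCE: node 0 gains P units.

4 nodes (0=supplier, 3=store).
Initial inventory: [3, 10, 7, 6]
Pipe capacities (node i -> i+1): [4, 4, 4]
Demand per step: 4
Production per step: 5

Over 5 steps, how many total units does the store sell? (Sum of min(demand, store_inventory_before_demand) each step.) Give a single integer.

Step 1: sold=4 (running total=4) -> [5 9 7 6]
Step 2: sold=4 (running total=8) -> [6 9 7 6]
Step 3: sold=4 (running total=12) -> [7 9 7 6]
Step 4: sold=4 (running total=16) -> [8 9 7 6]
Step 5: sold=4 (running total=20) -> [9 9 7 6]

Answer: 20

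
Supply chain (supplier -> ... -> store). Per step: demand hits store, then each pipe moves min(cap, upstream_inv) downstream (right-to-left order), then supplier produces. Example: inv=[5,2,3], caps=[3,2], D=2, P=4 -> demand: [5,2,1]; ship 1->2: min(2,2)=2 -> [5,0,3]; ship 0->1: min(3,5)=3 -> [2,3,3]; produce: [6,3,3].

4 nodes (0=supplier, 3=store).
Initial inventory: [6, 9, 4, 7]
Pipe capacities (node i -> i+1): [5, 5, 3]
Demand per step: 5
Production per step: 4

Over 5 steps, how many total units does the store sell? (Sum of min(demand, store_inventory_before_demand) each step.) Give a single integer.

Answer: 19

Derivation:
Step 1: sold=5 (running total=5) -> [5 9 6 5]
Step 2: sold=5 (running total=10) -> [4 9 8 3]
Step 3: sold=3 (running total=13) -> [4 8 10 3]
Step 4: sold=3 (running total=16) -> [4 7 12 3]
Step 5: sold=3 (running total=19) -> [4 6 14 3]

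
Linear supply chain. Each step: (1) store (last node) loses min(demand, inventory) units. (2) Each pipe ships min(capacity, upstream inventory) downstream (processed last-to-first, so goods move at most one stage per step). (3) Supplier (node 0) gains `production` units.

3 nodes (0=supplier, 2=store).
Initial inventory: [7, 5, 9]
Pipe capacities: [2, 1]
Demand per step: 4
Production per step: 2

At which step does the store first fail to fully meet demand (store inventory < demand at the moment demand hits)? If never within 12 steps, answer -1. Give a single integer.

Step 1: demand=4,sold=4 ship[1->2]=1 ship[0->1]=2 prod=2 -> [7 6 6]
Step 2: demand=4,sold=4 ship[1->2]=1 ship[0->1]=2 prod=2 -> [7 7 3]
Step 3: demand=4,sold=3 ship[1->2]=1 ship[0->1]=2 prod=2 -> [7 8 1]
Step 4: demand=4,sold=1 ship[1->2]=1 ship[0->1]=2 prod=2 -> [7 9 1]
Step 5: demand=4,sold=1 ship[1->2]=1 ship[0->1]=2 prod=2 -> [7 10 1]
Step 6: demand=4,sold=1 ship[1->2]=1 ship[0->1]=2 prod=2 -> [7 11 1]
Step 7: demand=4,sold=1 ship[1->2]=1 ship[0->1]=2 prod=2 -> [7 12 1]
Step 8: demand=4,sold=1 ship[1->2]=1 ship[0->1]=2 prod=2 -> [7 13 1]
Step 9: demand=4,sold=1 ship[1->2]=1 ship[0->1]=2 prod=2 -> [7 14 1]
Step 10: demand=4,sold=1 ship[1->2]=1 ship[0->1]=2 prod=2 -> [7 15 1]
Step 11: demand=4,sold=1 ship[1->2]=1 ship[0->1]=2 prod=2 -> [7 16 1]
Step 12: demand=4,sold=1 ship[1->2]=1 ship[0->1]=2 prod=2 -> [7 17 1]
First stockout at step 3

3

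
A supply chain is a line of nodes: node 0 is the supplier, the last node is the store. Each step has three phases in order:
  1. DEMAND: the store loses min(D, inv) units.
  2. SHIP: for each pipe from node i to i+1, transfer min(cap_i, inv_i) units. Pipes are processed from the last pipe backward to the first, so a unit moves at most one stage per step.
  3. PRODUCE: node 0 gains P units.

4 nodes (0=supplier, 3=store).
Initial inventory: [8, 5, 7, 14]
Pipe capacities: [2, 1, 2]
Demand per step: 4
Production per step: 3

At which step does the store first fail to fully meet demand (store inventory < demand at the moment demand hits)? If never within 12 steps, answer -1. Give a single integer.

Step 1: demand=4,sold=4 ship[2->3]=2 ship[1->2]=1 ship[0->1]=2 prod=3 -> [9 6 6 12]
Step 2: demand=4,sold=4 ship[2->3]=2 ship[1->2]=1 ship[0->1]=2 prod=3 -> [10 7 5 10]
Step 3: demand=4,sold=4 ship[2->3]=2 ship[1->2]=1 ship[0->1]=2 prod=3 -> [11 8 4 8]
Step 4: demand=4,sold=4 ship[2->3]=2 ship[1->2]=1 ship[0->1]=2 prod=3 -> [12 9 3 6]
Step 5: demand=4,sold=4 ship[2->3]=2 ship[1->2]=1 ship[0->1]=2 prod=3 -> [13 10 2 4]
Step 6: demand=4,sold=4 ship[2->3]=2 ship[1->2]=1 ship[0->1]=2 prod=3 -> [14 11 1 2]
Step 7: demand=4,sold=2 ship[2->3]=1 ship[1->2]=1 ship[0->1]=2 prod=3 -> [15 12 1 1]
Step 8: demand=4,sold=1 ship[2->3]=1 ship[1->2]=1 ship[0->1]=2 prod=3 -> [16 13 1 1]
Step 9: demand=4,sold=1 ship[2->3]=1 ship[1->2]=1 ship[0->1]=2 prod=3 -> [17 14 1 1]
Step 10: demand=4,sold=1 ship[2->3]=1 ship[1->2]=1 ship[0->1]=2 prod=3 -> [18 15 1 1]
Step 11: demand=4,sold=1 ship[2->3]=1 ship[1->2]=1 ship[0->1]=2 prod=3 -> [19 16 1 1]
Step 12: demand=4,sold=1 ship[2->3]=1 ship[1->2]=1 ship[0->1]=2 prod=3 -> [20 17 1 1]
First stockout at step 7

7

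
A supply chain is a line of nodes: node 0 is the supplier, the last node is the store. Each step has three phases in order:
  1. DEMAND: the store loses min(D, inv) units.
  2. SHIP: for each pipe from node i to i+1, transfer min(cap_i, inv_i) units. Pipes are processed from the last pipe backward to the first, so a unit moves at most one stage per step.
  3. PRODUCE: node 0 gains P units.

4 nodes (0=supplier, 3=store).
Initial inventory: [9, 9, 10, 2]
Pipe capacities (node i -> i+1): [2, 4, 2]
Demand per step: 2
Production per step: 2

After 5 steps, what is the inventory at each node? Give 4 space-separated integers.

Step 1: demand=2,sold=2 ship[2->3]=2 ship[1->2]=4 ship[0->1]=2 prod=2 -> inv=[9 7 12 2]
Step 2: demand=2,sold=2 ship[2->3]=2 ship[1->2]=4 ship[0->1]=2 prod=2 -> inv=[9 5 14 2]
Step 3: demand=2,sold=2 ship[2->3]=2 ship[1->2]=4 ship[0->1]=2 prod=2 -> inv=[9 3 16 2]
Step 4: demand=2,sold=2 ship[2->3]=2 ship[1->2]=3 ship[0->1]=2 prod=2 -> inv=[9 2 17 2]
Step 5: demand=2,sold=2 ship[2->3]=2 ship[1->2]=2 ship[0->1]=2 prod=2 -> inv=[9 2 17 2]

9 2 17 2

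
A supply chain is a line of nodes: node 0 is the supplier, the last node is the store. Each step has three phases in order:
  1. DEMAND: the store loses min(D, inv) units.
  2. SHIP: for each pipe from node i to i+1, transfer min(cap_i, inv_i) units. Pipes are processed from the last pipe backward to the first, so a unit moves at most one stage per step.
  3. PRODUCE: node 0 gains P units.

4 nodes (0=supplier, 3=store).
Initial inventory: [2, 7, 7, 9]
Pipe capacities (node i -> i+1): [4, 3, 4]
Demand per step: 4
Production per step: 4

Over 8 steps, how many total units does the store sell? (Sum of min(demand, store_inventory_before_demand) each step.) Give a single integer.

Answer: 32

Derivation:
Step 1: sold=4 (running total=4) -> [4 6 6 9]
Step 2: sold=4 (running total=8) -> [4 7 5 9]
Step 3: sold=4 (running total=12) -> [4 8 4 9]
Step 4: sold=4 (running total=16) -> [4 9 3 9]
Step 5: sold=4 (running total=20) -> [4 10 3 8]
Step 6: sold=4 (running total=24) -> [4 11 3 7]
Step 7: sold=4 (running total=28) -> [4 12 3 6]
Step 8: sold=4 (running total=32) -> [4 13 3 5]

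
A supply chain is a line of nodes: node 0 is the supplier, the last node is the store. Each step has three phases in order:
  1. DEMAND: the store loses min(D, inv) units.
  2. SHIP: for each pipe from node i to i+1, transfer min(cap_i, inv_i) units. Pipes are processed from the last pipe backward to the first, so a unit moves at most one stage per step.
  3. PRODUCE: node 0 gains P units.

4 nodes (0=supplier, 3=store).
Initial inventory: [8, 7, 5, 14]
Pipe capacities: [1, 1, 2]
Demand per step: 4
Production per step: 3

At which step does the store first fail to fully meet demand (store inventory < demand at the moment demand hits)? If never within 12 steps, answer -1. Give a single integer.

Step 1: demand=4,sold=4 ship[2->3]=2 ship[1->2]=1 ship[0->1]=1 prod=3 -> [10 7 4 12]
Step 2: demand=4,sold=4 ship[2->3]=2 ship[1->2]=1 ship[0->1]=1 prod=3 -> [12 7 3 10]
Step 3: demand=4,sold=4 ship[2->3]=2 ship[1->2]=1 ship[0->1]=1 prod=3 -> [14 7 2 8]
Step 4: demand=4,sold=4 ship[2->3]=2 ship[1->2]=1 ship[0->1]=1 prod=3 -> [16 7 1 6]
Step 5: demand=4,sold=4 ship[2->3]=1 ship[1->2]=1 ship[0->1]=1 prod=3 -> [18 7 1 3]
Step 6: demand=4,sold=3 ship[2->3]=1 ship[1->2]=1 ship[0->1]=1 prod=3 -> [20 7 1 1]
Step 7: demand=4,sold=1 ship[2->3]=1 ship[1->2]=1 ship[0->1]=1 prod=3 -> [22 7 1 1]
Step 8: demand=4,sold=1 ship[2->3]=1 ship[1->2]=1 ship[0->1]=1 prod=3 -> [24 7 1 1]
Step 9: demand=4,sold=1 ship[2->3]=1 ship[1->2]=1 ship[0->1]=1 prod=3 -> [26 7 1 1]
Step 10: demand=4,sold=1 ship[2->3]=1 ship[1->2]=1 ship[0->1]=1 prod=3 -> [28 7 1 1]
Step 11: demand=4,sold=1 ship[2->3]=1 ship[1->2]=1 ship[0->1]=1 prod=3 -> [30 7 1 1]
Step 12: demand=4,sold=1 ship[2->3]=1 ship[1->2]=1 ship[0->1]=1 prod=3 -> [32 7 1 1]
First stockout at step 6

6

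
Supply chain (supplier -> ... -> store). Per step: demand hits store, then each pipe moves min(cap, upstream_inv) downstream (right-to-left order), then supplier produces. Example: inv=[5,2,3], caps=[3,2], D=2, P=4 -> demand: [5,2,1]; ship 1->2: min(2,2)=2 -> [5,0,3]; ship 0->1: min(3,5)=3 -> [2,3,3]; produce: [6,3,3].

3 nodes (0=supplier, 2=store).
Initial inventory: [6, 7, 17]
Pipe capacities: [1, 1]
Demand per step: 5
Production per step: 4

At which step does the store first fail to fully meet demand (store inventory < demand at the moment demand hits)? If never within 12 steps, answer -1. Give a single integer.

Step 1: demand=5,sold=5 ship[1->2]=1 ship[0->1]=1 prod=4 -> [9 7 13]
Step 2: demand=5,sold=5 ship[1->2]=1 ship[0->1]=1 prod=4 -> [12 7 9]
Step 3: demand=5,sold=5 ship[1->2]=1 ship[0->1]=1 prod=4 -> [15 7 5]
Step 4: demand=5,sold=5 ship[1->2]=1 ship[0->1]=1 prod=4 -> [18 7 1]
Step 5: demand=5,sold=1 ship[1->2]=1 ship[0->1]=1 prod=4 -> [21 7 1]
Step 6: demand=5,sold=1 ship[1->2]=1 ship[0->1]=1 prod=4 -> [24 7 1]
Step 7: demand=5,sold=1 ship[1->2]=1 ship[0->1]=1 prod=4 -> [27 7 1]
Step 8: demand=5,sold=1 ship[1->2]=1 ship[0->1]=1 prod=4 -> [30 7 1]
Step 9: demand=5,sold=1 ship[1->2]=1 ship[0->1]=1 prod=4 -> [33 7 1]
Step 10: demand=5,sold=1 ship[1->2]=1 ship[0->1]=1 prod=4 -> [36 7 1]
Step 11: demand=5,sold=1 ship[1->2]=1 ship[0->1]=1 prod=4 -> [39 7 1]
Step 12: demand=5,sold=1 ship[1->2]=1 ship[0->1]=1 prod=4 -> [42 7 1]
First stockout at step 5

5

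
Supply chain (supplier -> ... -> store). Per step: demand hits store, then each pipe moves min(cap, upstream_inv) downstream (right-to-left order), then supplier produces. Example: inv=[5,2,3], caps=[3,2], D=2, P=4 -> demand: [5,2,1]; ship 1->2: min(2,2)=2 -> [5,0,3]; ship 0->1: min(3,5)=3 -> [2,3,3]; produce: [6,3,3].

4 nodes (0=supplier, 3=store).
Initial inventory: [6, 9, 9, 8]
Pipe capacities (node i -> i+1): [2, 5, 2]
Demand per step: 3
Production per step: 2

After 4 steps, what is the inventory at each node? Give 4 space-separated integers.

Step 1: demand=3,sold=3 ship[2->3]=2 ship[1->2]=5 ship[0->1]=2 prod=2 -> inv=[6 6 12 7]
Step 2: demand=3,sold=3 ship[2->3]=2 ship[1->2]=5 ship[0->1]=2 prod=2 -> inv=[6 3 15 6]
Step 3: demand=3,sold=3 ship[2->3]=2 ship[1->2]=3 ship[0->1]=2 prod=2 -> inv=[6 2 16 5]
Step 4: demand=3,sold=3 ship[2->3]=2 ship[1->2]=2 ship[0->1]=2 prod=2 -> inv=[6 2 16 4]

6 2 16 4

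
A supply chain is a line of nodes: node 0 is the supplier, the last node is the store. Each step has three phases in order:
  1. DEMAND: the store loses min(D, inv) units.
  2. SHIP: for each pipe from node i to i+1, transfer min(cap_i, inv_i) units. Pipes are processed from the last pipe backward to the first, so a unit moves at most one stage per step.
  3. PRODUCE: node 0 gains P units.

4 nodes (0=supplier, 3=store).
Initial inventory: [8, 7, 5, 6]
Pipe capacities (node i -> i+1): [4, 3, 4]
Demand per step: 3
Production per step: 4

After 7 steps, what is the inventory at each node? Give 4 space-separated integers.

Step 1: demand=3,sold=3 ship[2->3]=4 ship[1->2]=3 ship[0->1]=4 prod=4 -> inv=[8 8 4 7]
Step 2: demand=3,sold=3 ship[2->3]=4 ship[1->2]=3 ship[0->1]=4 prod=4 -> inv=[8 9 3 8]
Step 3: demand=3,sold=3 ship[2->3]=3 ship[1->2]=3 ship[0->1]=4 prod=4 -> inv=[8 10 3 8]
Step 4: demand=3,sold=3 ship[2->3]=3 ship[1->2]=3 ship[0->1]=4 prod=4 -> inv=[8 11 3 8]
Step 5: demand=3,sold=3 ship[2->3]=3 ship[1->2]=3 ship[0->1]=4 prod=4 -> inv=[8 12 3 8]
Step 6: demand=3,sold=3 ship[2->3]=3 ship[1->2]=3 ship[0->1]=4 prod=4 -> inv=[8 13 3 8]
Step 7: demand=3,sold=3 ship[2->3]=3 ship[1->2]=3 ship[0->1]=4 prod=4 -> inv=[8 14 3 8]

8 14 3 8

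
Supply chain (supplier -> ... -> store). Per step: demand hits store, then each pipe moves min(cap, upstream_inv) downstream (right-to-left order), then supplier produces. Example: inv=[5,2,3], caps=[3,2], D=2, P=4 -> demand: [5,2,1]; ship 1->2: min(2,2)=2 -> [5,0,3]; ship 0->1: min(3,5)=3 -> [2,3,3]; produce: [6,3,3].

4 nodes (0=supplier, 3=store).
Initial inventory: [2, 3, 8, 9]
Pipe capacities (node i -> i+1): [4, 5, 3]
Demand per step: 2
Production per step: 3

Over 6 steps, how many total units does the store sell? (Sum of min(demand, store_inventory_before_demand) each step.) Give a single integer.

Step 1: sold=2 (running total=2) -> [3 2 8 10]
Step 2: sold=2 (running total=4) -> [3 3 7 11]
Step 3: sold=2 (running total=6) -> [3 3 7 12]
Step 4: sold=2 (running total=8) -> [3 3 7 13]
Step 5: sold=2 (running total=10) -> [3 3 7 14]
Step 6: sold=2 (running total=12) -> [3 3 7 15]

Answer: 12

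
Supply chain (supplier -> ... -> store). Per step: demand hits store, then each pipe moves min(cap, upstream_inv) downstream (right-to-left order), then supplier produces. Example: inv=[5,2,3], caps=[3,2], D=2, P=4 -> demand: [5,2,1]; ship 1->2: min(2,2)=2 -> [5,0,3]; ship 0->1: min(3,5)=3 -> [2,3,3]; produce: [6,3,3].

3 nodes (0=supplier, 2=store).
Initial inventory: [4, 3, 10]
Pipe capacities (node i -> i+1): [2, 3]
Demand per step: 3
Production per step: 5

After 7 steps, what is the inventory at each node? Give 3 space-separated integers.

Step 1: demand=3,sold=3 ship[1->2]=3 ship[0->1]=2 prod=5 -> inv=[7 2 10]
Step 2: demand=3,sold=3 ship[1->2]=2 ship[0->1]=2 prod=5 -> inv=[10 2 9]
Step 3: demand=3,sold=3 ship[1->2]=2 ship[0->1]=2 prod=5 -> inv=[13 2 8]
Step 4: demand=3,sold=3 ship[1->2]=2 ship[0->1]=2 prod=5 -> inv=[16 2 7]
Step 5: demand=3,sold=3 ship[1->2]=2 ship[0->1]=2 prod=5 -> inv=[19 2 6]
Step 6: demand=3,sold=3 ship[1->2]=2 ship[0->1]=2 prod=5 -> inv=[22 2 5]
Step 7: demand=3,sold=3 ship[1->2]=2 ship[0->1]=2 prod=5 -> inv=[25 2 4]

25 2 4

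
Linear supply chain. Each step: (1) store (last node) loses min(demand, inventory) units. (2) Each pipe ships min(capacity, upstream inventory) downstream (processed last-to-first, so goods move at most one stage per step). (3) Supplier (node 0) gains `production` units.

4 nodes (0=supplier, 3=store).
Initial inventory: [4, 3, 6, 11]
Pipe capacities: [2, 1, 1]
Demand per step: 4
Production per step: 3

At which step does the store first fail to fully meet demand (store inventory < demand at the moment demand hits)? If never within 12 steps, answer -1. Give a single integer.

Step 1: demand=4,sold=4 ship[2->3]=1 ship[1->2]=1 ship[0->1]=2 prod=3 -> [5 4 6 8]
Step 2: demand=4,sold=4 ship[2->3]=1 ship[1->2]=1 ship[0->1]=2 prod=3 -> [6 5 6 5]
Step 3: demand=4,sold=4 ship[2->3]=1 ship[1->2]=1 ship[0->1]=2 prod=3 -> [7 6 6 2]
Step 4: demand=4,sold=2 ship[2->3]=1 ship[1->2]=1 ship[0->1]=2 prod=3 -> [8 7 6 1]
Step 5: demand=4,sold=1 ship[2->3]=1 ship[1->2]=1 ship[0->1]=2 prod=3 -> [9 8 6 1]
Step 6: demand=4,sold=1 ship[2->3]=1 ship[1->2]=1 ship[0->1]=2 prod=3 -> [10 9 6 1]
Step 7: demand=4,sold=1 ship[2->3]=1 ship[1->2]=1 ship[0->1]=2 prod=3 -> [11 10 6 1]
Step 8: demand=4,sold=1 ship[2->3]=1 ship[1->2]=1 ship[0->1]=2 prod=3 -> [12 11 6 1]
Step 9: demand=4,sold=1 ship[2->3]=1 ship[1->2]=1 ship[0->1]=2 prod=3 -> [13 12 6 1]
Step 10: demand=4,sold=1 ship[2->3]=1 ship[1->2]=1 ship[0->1]=2 prod=3 -> [14 13 6 1]
Step 11: demand=4,sold=1 ship[2->3]=1 ship[1->2]=1 ship[0->1]=2 prod=3 -> [15 14 6 1]
Step 12: demand=4,sold=1 ship[2->3]=1 ship[1->2]=1 ship[0->1]=2 prod=3 -> [16 15 6 1]
First stockout at step 4

4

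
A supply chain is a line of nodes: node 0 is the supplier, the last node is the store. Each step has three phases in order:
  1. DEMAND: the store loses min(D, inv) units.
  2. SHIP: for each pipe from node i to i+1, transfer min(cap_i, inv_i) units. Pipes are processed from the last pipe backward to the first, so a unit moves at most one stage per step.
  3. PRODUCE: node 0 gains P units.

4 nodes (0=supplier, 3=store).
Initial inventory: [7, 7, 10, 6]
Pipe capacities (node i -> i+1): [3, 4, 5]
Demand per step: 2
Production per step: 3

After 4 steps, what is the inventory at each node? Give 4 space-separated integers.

Step 1: demand=2,sold=2 ship[2->3]=5 ship[1->2]=4 ship[0->1]=3 prod=3 -> inv=[7 6 9 9]
Step 2: demand=2,sold=2 ship[2->3]=5 ship[1->2]=4 ship[0->1]=3 prod=3 -> inv=[7 5 8 12]
Step 3: demand=2,sold=2 ship[2->3]=5 ship[1->2]=4 ship[0->1]=3 prod=3 -> inv=[7 4 7 15]
Step 4: demand=2,sold=2 ship[2->3]=5 ship[1->2]=4 ship[0->1]=3 prod=3 -> inv=[7 3 6 18]

7 3 6 18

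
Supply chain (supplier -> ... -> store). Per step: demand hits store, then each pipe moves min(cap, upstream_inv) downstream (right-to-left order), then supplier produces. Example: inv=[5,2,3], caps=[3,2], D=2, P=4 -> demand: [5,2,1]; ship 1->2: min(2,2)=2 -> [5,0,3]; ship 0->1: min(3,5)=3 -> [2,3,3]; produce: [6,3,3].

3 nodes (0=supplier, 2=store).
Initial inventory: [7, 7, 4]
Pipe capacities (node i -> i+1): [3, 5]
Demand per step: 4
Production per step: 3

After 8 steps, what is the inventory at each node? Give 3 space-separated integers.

Step 1: demand=4,sold=4 ship[1->2]=5 ship[0->1]=3 prod=3 -> inv=[7 5 5]
Step 2: demand=4,sold=4 ship[1->2]=5 ship[0->1]=3 prod=3 -> inv=[7 3 6]
Step 3: demand=4,sold=4 ship[1->2]=3 ship[0->1]=3 prod=3 -> inv=[7 3 5]
Step 4: demand=4,sold=4 ship[1->2]=3 ship[0->1]=3 prod=3 -> inv=[7 3 4]
Step 5: demand=4,sold=4 ship[1->2]=3 ship[0->1]=3 prod=3 -> inv=[7 3 3]
Step 6: demand=4,sold=3 ship[1->2]=3 ship[0->1]=3 prod=3 -> inv=[7 3 3]
Step 7: demand=4,sold=3 ship[1->2]=3 ship[0->1]=3 prod=3 -> inv=[7 3 3]
Step 8: demand=4,sold=3 ship[1->2]=3 ship[0->1]=3 prod=3 -> inv=[7 3 3]

7 3 3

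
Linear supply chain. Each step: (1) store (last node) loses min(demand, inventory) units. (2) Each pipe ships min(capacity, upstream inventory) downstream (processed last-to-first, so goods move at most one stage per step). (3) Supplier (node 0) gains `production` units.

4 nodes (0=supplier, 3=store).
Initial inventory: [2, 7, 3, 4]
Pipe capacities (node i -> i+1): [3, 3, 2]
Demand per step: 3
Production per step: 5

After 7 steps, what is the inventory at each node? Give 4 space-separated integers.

Step 1: demand=3,sold=3 ship[2->3]=2 ship[1->2]=3 ship[0->1]=2 prod=5 -> inv=[5 6 4 3]
Step 2: demand=3,sold=3 ship[2->3]=2 ship[1->2]=3 ship[0->1]=3 prod=5 -> inv=[7 6 5 2]
Step 3: demand=3,sold=2 ship[2->3]=2 ship[1->2]=3 ship[0->1]=3 prod=5 -> inv=[9 6 6 2]
Step 4: demand=3,sold=2 ship[2->3]=2 ship[1->2]=3 ship[0->1]=3 prod=5 -> inv=[11 6 7 2]
Step 5: demand=3,sold=2 ship[2->3]=2 ship[1->2]=3 ship[0->1]=3 prod=5 -> inv=[13 6 8 2]
Step 6: demand=3,sold=2 ship[2->3]=2 ship[1->2]=3 ship[0->1]=3 prod=5 -> inv=[15 6 9 2]
Step 7: demand=3,sold=2 ship[2->3]=2 ship[1->2]=3 ship[0->1]=3 prod=5 -> inv=[17 6 10 2]

17 6 10 2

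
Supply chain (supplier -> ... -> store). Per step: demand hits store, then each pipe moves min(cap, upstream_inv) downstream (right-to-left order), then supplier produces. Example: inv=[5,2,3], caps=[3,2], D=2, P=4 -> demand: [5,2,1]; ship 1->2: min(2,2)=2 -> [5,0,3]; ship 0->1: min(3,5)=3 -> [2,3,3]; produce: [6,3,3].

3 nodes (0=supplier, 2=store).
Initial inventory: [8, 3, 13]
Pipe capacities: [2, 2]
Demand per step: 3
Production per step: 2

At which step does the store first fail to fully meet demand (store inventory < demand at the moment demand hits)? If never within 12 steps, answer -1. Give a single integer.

Step 1: demand=3,sold=3 ship[1->2]=2 ship[0->1]=2 prod=2 -> [8 3 12]
Step 2: demand=3,sold=3 ship[1->2]=2 ship[0->1]=2 prod=2 -> [8 3 11]
Step 3: demand=3,sold=3 ship[1->2]=2 ship[0->1]=2 prod=2 -> [8 3 10]
Step 4: demand=3,sold=3 ship[1->2]=2 ship[0->1]=2 prod=2 -> [8 3 9]
Step 5: demand=3,sold=3 ship[1->2]=2 ship[0->1]=2 prod=2 -> [8 3 8]
Step 6: demand=3,sold=3 ship[1->2]=2 ship[0->1]=2 prod=2 -> [8 3 7]
Step 7: demand=3,sold=3 ship[1->2]=2 ship[0->1]=2 prod=2 -> [8 3 6]
Step 8: demand=3,sold=3 ship[1->2]=2 ship[0->1]=2 prod=2 -> [8 3 5]
Step 9: demand=3,sold=3 ship[1->2]=2 ship[0->1]=2 prod=2 -> [8 3 4]
Step 10: demand=3,sold=3 ship[1->2]=2 ship[0->1]=2 prod=2 -> [8 3 3]
Step 11: demand=3,sold=3 ship[1->2]=2 ship[0->1]=2 prod=2 -> [8 3 2]
Step 12: demand=3,sold=2 ship[1->2]=2 ship[0->1]=2 prod=2 -> [8 3 2]
First stockout at step 12

12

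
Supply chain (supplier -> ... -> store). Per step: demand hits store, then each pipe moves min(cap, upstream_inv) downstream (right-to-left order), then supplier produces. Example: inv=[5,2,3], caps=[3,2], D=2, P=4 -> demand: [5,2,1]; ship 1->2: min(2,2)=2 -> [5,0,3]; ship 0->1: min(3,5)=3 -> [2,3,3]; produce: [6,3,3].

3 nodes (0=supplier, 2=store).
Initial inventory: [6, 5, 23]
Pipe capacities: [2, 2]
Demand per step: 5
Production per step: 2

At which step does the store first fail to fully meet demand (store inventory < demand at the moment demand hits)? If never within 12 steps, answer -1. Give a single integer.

Step 1: demand=5,sold=5 ship[1->2]=2 ship[0->1]=2 prod=2 -> [6 5 20]
Step 2: demand=5,sold=5 ship[1->2]=2 ship[0->1]=2 prod=2 -> [6 5 17]
Step 3: demand=5,sold=5 ship[1->2]=2 ship[0->1]=2 prod=2 -> [6 5 14]
Step 4: demand=5,sold=5 ship[1->2]=2 ship[0->1]=2 prod=2 -> [6 5 11]
Step 5: demand=5,sold=5 ship[1->2]=2 ship[0->1]=2 prod=2 -> [6 5 8]
Step 6: demand=5,sold=5 ship[1->2]=2 ship[0->1]=2 prod=2 -> [6 5 5]
Step 7: demand=5,sold=5 ship[1->2]=2 ship[0->1]=2 prod=2 -> [6 5 2]
Step 8: demand=5,sold=2 ship[1->2]=2 ship[0->1]=2 prod=2 -> [6 5 2]
Step 9: demand=5,sold=2 ship[1->2]=2 ship[0->1]=2 prod=2 -> [6 5 2]
Step 10: demand=5,sold=2 ship[1->2]=2 ship[0->1]=2 prod=2 -> [6 5 2]
Step 11: demand=5,sold=2 ship[1->2]=2 ship[0->1]=2 prod=2 -> [6 5 2]
Step 12: demand=5,sold=2 ship[1->2]=2 ship[0->1]=2 prod=2 -> [6 5 2]
First stockout at step 8

8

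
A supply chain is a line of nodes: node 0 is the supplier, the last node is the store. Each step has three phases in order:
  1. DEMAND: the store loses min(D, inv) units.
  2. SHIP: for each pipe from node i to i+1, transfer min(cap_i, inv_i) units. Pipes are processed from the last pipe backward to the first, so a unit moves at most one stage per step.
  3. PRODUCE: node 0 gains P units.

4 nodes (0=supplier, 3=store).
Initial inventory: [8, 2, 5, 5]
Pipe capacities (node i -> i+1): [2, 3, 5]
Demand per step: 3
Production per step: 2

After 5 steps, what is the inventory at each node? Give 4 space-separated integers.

Step 1: demand=3,sold=3 ship[2->3]=5 ship[1->2]=2 ship[0->1]=2 prod=2 -> inv=[8 2 2 7]
Step 2: demand=3,sold=3 ship[2->3]=2 ship[1->2]=2 ship[0->1]=2 prod=2 -> inv=[8 2 2 6]
Step 3: demand=3,sold=3 ship[2->3]=2 ship[1->2]=2 ship[0->1]=2 prod=2 -> inv=[8 2 2 5]
Step 4: demand=3,sold=3 ship[2->3]=2 ship[1->2]=2 ship[0->1]=2 prod=2 -> inv=[8 2 2 4]
Step 5: demand=3,sold=3 ship[2->3]=2 ship[1->2]=2 ship[0->1]=2 prod=2 -> inv=[8 2 2 3]

8 2 2 3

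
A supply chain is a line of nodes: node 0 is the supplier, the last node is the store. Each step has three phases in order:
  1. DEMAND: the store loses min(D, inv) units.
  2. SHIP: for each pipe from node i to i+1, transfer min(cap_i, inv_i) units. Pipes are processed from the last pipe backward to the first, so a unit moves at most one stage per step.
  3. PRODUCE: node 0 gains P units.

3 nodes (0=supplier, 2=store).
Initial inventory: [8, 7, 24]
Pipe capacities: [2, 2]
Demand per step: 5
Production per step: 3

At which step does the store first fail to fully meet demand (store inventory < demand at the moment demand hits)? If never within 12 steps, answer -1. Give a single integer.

Step 1: demand=5,sold=5 ship[1->2]=2 ship[0->1]=2 prod=3 -> [9 7 21]
Step 2: demand=5,sold=5 ship[1->2]=2 ship[0->1]=2 prod=3 -> [10 7 18]
Step 3: demand=5,sold=5 ship[1->2]=2 ship[0->1]=2 prod=3 -> [11 7 15]
Step 4: demand=5,sold=5 ship[1->2]=2 ship[0->1]=2 prod=3 -> [12 7 12]
Step 5: demand=5,sold=5 ship[1->2]=2 ship[0->1]=2 prod=3 -> [13 7 9]
Step 6: demand=5,sold=5 ship[1->2]=2 ship[0->1]=2 prod=3 -> [14 7 6]
Step 7: demand=5,sold=5 ship[1->2]=2 ship[0->1]=2 prod=3 -> [15 7 3]
Step 8: demand=5,sold=3 ship[1->2]=2 ship[0->1]=2 prod=3 -> [16 7 2]
Step 9: demand=5,sold=2 ship[1->2]=2 ship[0->1]=2 prod=3 -> [17 7 2]
Step 10: demand=5,sold=2 ship[1->2]=2 ship[0->1]=2 prod=3 -> [18 7 2]
Step 11: demand=5,sold=2 ship[1->2]=2 ship[0->1]=2 prod=3 -> [19 7 2]
Step 12: demand=5,sold=2 ship[1->2]=2 ship[0->1]=2 prod=3 -> [20 7 2]
First stockout at step 8

8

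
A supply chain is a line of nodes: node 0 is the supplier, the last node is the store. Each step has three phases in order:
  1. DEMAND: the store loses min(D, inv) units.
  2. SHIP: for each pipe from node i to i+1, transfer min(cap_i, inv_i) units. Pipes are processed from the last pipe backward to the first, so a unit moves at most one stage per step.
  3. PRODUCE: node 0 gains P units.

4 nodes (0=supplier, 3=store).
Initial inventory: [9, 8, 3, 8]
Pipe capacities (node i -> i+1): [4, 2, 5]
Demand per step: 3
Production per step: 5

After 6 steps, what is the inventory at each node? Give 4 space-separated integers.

Step 1: demand=3,sold=3 ship[2->3]=3 ship[1->2]=2 ship[0->1]=4 prod=5 -> inv=[10 10 2 8]
Step 2: demand=3,sold=3 ship[2->3]=2 ship[1->2]=2 ship[0->1]=4 prod=5 -> inv=[11 12 2 7]
Step 3: demand=3,sold=3 ship[2->3]=2 ship[1->2]=2 ship[0->1]=4 prod=5 -> inv=[12 14 2 6]
Step 4: demand=3,sold=3 ship[2->3]=2 ship[1->2]=2 ship[0->1]=4 prod=5 -> inv=[13 16 2 5]
Step 5: demand=3,sold=3 ship[2->3]=2 ship[1->2]=2 ship[0->1]=4 prod=5 -> inv=[14 18 2 4]
Step 6: demand=3,sold=3 ship[2->3]=2 ship[1->2]=2 ship[0->1]=4 prod=5 -> inv=[15 20 2 3]

15 20 2 3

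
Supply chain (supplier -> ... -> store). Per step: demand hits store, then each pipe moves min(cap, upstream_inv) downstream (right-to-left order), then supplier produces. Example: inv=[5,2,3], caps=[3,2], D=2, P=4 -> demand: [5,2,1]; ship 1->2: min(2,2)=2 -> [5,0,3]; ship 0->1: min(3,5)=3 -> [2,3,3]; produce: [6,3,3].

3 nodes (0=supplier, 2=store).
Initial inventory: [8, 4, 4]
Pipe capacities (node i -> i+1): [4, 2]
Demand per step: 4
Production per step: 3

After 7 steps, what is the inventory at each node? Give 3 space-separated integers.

Step 1: demand=4,sold=4 ship[1->2]=2 ship[0->1]=4 prod=3 -> inv=[7 6 2]
Step 2: demand=4,sold=2 ship[1->2]=2 ship[0->1]=4 prod=3 -> inv=[6 8 2]
Step 3: demand=4,sold=2 ship[1->2]=2 ship[0->1]=4 prod=3 -> inv=[5 10 2]
Step 4: demand=4,sold=2 ship[1->2]=2 ship[0->1]=4 prod=3 -> inv=[4 12 2]
Step 5: demand=4,sold=2 ship[1->2]=2 ship[0->1]=4 prod=3 -> inv=[3 14 2]
Step 6: demand=4,sold=2 ship[1->2]=2 ship[0->1]=3 prod=3 -> inv=[3 15 2]
Step 7: demand=4,sold=2 ship[1->2]=2 ship[0->1]=3 prod=3 -> inv=[3 16 2]

3 16 2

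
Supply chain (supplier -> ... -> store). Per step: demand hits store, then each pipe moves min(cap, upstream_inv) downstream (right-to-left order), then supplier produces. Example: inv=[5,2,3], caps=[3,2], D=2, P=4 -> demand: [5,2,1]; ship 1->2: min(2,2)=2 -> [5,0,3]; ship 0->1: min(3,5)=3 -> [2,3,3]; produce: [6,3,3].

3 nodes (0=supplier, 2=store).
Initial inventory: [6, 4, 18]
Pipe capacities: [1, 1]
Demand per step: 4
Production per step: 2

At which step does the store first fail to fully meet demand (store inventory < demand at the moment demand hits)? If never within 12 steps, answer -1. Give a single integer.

Step 1: demand=4,sold=4 ship[1->2]=1 ship[0->1]=1 prod=2 -> [7 4 15]
Step 2: demand=4,sold=4 ship[1->2]=1 ship[0->1]=1 prod=2 -> [8 4 12]
Step 3: demand=4,sold=4 ship[1->2]=1 ship[0->1]=1 prod=2 -> [9 4 9]
Step 4: demand=4,sold=4 ship[1->2]=1 ship[0->1]=1 prod=2 -> [10 4 6]
Step 5: demand=4,sold=4 ship[1->2]=1 ship[0->1]=1 prod=2 -> [11 4 3]
Step 6: demand=4,sold=3 ship[1->2]=1 ship[0->1]=1 prod=2 -> [12 4 1]
Step 7: demand=4,sold=1 ship[1->2]=1 ship[0->1]=1 prod=2 -> [13 4 1]
Step 8: demand=4,sold=1 ship[1->2]=1 ship[0->1]=1 prod=2 -> [14 4 1]
Step 9: demand=4,sold=1 ship[1->2]=1 ship[0->1]=1 prod=2 -> [15 4 1]
Step 10: demand=4,sold=1 ship[1->2]=1 ship[0->1]=1 prod=2 -> [16 4 1]
Step 11: demand=4,sold=1 ship[1->2]=1 ship[0->1]=1 prod=2 -> [17 4 1]
Step 12: demand=4,sold=1 ship[1->2]=1 ship[0->1]=1 prod=2 -> [18 4 1]
First stockout at step 6

6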